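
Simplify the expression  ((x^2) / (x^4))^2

x^(-4)

Inside the bracket: (x^-2)
Raise to the power 2: (x^-4)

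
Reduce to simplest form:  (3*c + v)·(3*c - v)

Product of conjugates: (P+Q)(P-Q) = P^2 - Q^2.

9*c² - v²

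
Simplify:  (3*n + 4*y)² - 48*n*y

(3*n - 4*y)²

Expanding gives 9*n² - 24*n*y + 16*y², a perfect square.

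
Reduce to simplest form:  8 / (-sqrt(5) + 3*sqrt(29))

(sqrt(5) + 3*sqrt(29))/32

Multiply numerator and denominator by sqrt(5) + 3*sqrt(29).
Denominator becomes 256; numerator becomes 8*sqrt(5) + 24*sqrt(29).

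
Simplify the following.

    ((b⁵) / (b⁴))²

Inside the bracket: b¹
Raise to the power 2: b²

b²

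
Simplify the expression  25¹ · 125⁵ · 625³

5^29

25¹ = 5^2; 125⁵ = 5^15; 625³ = 5^12
Combine exponents: 5^29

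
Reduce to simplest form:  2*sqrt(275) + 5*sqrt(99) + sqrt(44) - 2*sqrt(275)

2*sqrt(275) = 10*sqrt(11); 5*sqrt(99) = 15*sqrt(11); sqrt(44) = 2*sqrt(11); 2*sqrt(275) = 10*sqrt(11)
Combine: (10 + 15 + 2 - 10)·sqrt(11) = 17*sqrt(11)

17*sqrt(11)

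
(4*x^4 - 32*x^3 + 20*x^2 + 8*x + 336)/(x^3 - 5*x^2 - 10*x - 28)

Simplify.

Factor: 4*x^4 - 32*x^3 + 20*x^2 + 8*x + 336 = 4*(x^2 + 2*x + 4)*(x - 3)*(x - 7);  x^3 - 5*x^2 - 10*x - 28 = (x^2 + 2*x + 4)*(x - 7)
Cancel the common factors (x^2 + 2*x + 4), (x - 7).

4*x - 12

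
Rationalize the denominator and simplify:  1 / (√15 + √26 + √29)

Group as (√15 + √29) + √26; multiply by (√15 + √29) - √26, then rationalise the remaining surd.

(-√11310 + 6*√29 + 9*√26 + 20*√15)/708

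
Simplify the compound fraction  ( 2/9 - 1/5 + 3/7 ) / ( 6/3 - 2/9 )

71/280

Numerator: 2/9 - 1/5 + 3/7 = 142/315
Denominator: 6/3 - 2/9 = 16/9
Divide: (142/315) · (9/16) = 71/280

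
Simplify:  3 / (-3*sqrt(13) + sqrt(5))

Multiply numerator and denominator by sqrt(5) + 3*sqrt(13).
Denominator becomes -112; numerator becomes 3*sqrt(5) + 9*sqrt(13).

(-9*sqrt(13) - 3*sqrt(5))/112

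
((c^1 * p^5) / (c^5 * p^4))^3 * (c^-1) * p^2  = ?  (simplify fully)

p^5/c^13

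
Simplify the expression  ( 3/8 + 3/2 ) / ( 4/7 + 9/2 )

105/284

Numerator: 3/8 + 3/2 = 15/8
Denominator: 4/7 + 9/2 = 71/14
Divide: (15/8) · (14/71) = 105/284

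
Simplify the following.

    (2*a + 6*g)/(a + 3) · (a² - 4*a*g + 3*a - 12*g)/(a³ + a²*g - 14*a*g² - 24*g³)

2/(a + 2*g)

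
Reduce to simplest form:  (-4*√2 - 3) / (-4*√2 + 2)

(10*√2 + 19)/14

Multiply numerator and denominator by 2 + 4*√2.
Denominator becomes -28; numerator becomes -38 - 20*√2.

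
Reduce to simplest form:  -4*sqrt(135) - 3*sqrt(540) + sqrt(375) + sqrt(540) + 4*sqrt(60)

4*sqrt(135) = 12*sqrt(15); 3*sqrt(540) = 18*sqrt(15); sqrt(375) = 5*sqrt(15); sqrt(540) = 6*sqrt(15); 4*sqrt(60) = 8*sqrt(15)

-11*sqrt(15)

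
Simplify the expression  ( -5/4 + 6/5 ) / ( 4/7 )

Numerator: -5/4 + 6/5 = -1/20
Denominator: 4/7 = 4/7
Divide: (-1/20) · (7/4) = -7/80

-7/80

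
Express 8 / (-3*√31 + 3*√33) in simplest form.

(4*√31 + 4*√33)/3

Multiply numerator and denominator by 3*√31 + 3*√33.
Denominator becomes 18; numerator becomes 24*√31 + 24*√33.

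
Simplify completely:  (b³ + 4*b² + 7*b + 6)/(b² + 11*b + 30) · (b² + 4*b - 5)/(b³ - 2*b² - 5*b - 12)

Factor: b³ + 4*b² + 7*b + 6 = (b + 2)·(b² + 2*b + 3);  b² + 11*b + 30 = (b + 5)·(b + 6);  b² + 4*b - 5 = (b + 5)·(b - 1);  b³ - 2*b² - 5*b - 12 = (b - 4)·(b² + 2*b + 3)
Cancel the common factors (b² + 2*b + 3), (b + 5).

(b² + b - 2)/(b² + 2*b - 24)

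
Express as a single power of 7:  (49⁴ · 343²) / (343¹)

7^11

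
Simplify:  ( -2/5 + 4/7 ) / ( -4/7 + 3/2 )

Numerator: -2/5 + 4/7 = 6/35
Denominator: -4/7 + 3/2 = 13/14
Divide: (6/35) · (14/13) = 12/65

12/65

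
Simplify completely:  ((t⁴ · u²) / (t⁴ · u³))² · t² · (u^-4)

t²/u⁶

Inside the bracket: (u^-1)
Raise to the power 2: (u^-2)
Multiply by t² · (u^-4): add exponents.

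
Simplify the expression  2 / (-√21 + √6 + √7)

(4*√21 + 10*√7 + 11*√6 + 21*√2)/26

Group as (√6 + √7) - √21; multiply by (√6 + √7) + √21, then rationalise the remaining surd.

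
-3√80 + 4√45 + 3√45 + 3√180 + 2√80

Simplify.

3√80 = 12*√5; 4√45 = 12*√5; 3√45 = 9*√5; 3√180 = 18*√5; 2√80 = 8*√5
Combine: (-12 + 12 + 9 + 18 + 8)·√5 = 35*√5

35*√5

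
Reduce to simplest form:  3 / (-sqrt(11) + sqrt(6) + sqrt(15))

(-15*sqrt(11) + 3*sqrt(15) + 30*sqrt(6) + 9*sqrt(110))/130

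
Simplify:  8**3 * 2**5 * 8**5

8**3 = 2**9; 2**5 = 2**5; 8**5 = 2**15
Combine exponents: 2**29

2**29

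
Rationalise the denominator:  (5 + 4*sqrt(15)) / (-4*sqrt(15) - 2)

(-115 - 6*sqrt(15))/118

Multiply numerator and denominator by -2 + 4*sqrt(15).
Denominator becomes -236; numerator becomes 12*sqrt(15) + 230.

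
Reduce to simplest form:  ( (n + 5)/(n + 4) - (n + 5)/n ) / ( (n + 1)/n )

Numerator: (n + 5)/(n + 4) - (n + 5)/n = (-4*n - 20)/(n² + 4*n)
Denominator: (n + 1)/n = (n + 1)/n
Divide: ((-4*n - 20)/(n² + 4*n)) · (n/(n + 1)) = (-4*n - 20)/(n² + 5*n + 4)

(-4*n - 20)/(n² + 5*n + 4)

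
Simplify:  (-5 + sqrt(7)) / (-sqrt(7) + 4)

(-13 - sqrt(7))/9

Multiply numerator and denominator by sqrt(7) + 4.
Denominator becomes 9; numerator becomes -13 - sqrt(7).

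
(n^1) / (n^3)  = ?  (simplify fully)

n^(-2)

Quotient: (n^-2)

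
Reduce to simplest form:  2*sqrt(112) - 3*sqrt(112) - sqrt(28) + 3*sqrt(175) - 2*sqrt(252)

2*sqrt(112) = 8*sqrt(7); 3*sqrt(112) = 12*sqrt(7); sqrt(28) = 2*sqrt(7); 3*sqrt(175) = 15*sqrt(7); 2*sqrt(252) = 12*sqrt(7)
Combine: (8 - 12 - 2 + 15 - 12)·sqrt(7) = -3*sqrt(7)

-3*sqrt(7)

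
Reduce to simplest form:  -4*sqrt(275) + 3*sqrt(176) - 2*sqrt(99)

-14*sqrt(11)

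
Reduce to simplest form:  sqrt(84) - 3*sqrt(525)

-13*sqrt(21)

sqrt(84) = 2*sqrt(21); 3*sqrt(525) = 15*sqrt(21)
Combine: (2 - 15)·sqrt(21) = -13*sqrt(21)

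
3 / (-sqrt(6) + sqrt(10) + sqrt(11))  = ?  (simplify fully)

(-45*sqrt(6) + 15*sqrt(11) + 21*sqrt(10) + 12*sqrt(165))/215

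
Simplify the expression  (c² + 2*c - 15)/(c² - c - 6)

Factor: c² + 2*c - 15 = (c + 5)·(c - 3);  c² - c - 6 = (c - 3)·(c + 2)
Cancel the common factor (c - 3).

(c + 5)/(c + 2)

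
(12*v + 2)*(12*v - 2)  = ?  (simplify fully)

144*v**2 - 4

Difference of squares with P = 12*v, Q = 2.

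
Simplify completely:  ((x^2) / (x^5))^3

x^(-9)

Inside the bracket: (x^-3)
Raise to the power 3: (x^-9)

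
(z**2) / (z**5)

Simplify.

Quotient: (z**-3)

z**(-3)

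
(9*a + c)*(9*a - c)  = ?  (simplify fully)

81*a**2 - c**2

(9*a)**2 - (c)**2 = 81*a**2 - c**2.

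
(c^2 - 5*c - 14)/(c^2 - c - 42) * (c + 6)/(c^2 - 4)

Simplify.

1/(c - 2)

Factor: c^2 - 5*c - 14 = (c + 2)*(c - 7);  c^2 - c - 42 = (c - 7)*(c + 6);  c^2 - 4 = (c + 2)*(c - 2)
Cancel the common factors (c - 7), (c + 2), (c + 6).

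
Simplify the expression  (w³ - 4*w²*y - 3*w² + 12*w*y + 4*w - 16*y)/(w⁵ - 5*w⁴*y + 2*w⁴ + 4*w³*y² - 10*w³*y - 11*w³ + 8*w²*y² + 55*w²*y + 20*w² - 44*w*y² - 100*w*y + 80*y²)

-1/(-w² + w*y - 5*w + 5*y)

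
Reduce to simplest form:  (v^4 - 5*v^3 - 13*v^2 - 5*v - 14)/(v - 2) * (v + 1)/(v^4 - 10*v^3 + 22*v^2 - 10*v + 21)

Factor: v^4 - 5*v^3 - 13*v^2 - 5*v - 14 = (v + 2)*(v - 7)*(v^2 + 1);  v^4 - 10*v^3 + 22*v^2 - 10*v + 21 = (v^2 + 1)*(v - 7)*(v - 3)
Cancel the common factors (v^2 + 1), (v - 7).

(v^2 + 3*v + 2)/(v^2 - 5*v + 6)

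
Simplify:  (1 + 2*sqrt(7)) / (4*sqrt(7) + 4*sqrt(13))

(-14 - sqrt(7) + sqrt(13) + 2*sqrt(91))/24

Multiply numerator and denominator by -4*sqrt(13) + 4*sqrt(7).
Denominator becomes -96; numerator becomes -8*sqrt(91) - 4*sqrt(13) + 4*sqrt(7) + 56.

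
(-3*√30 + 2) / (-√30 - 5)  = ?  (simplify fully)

Multiply numerator and denominator by -5 + √30.
Denominator becomes -5; numerator becomes -100 + 17*√30.

(-17*√30 + 100)/5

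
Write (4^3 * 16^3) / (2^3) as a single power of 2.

4^3 = 2^6; 16^3 = 2^12; 2^3 = 2^3
Combine exponents: 2^15

2^15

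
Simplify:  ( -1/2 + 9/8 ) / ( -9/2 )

Numerator: -1/2 + 9/8 = 5/8
Denominator: -9/2 = -9/2
Divide: (5/8) · (-2/9) = -5/36

-5/36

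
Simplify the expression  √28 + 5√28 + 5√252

42*√7

√28 = 2*√7; 5√28 = 10*√7; 5√252 = 30*√7
Combine: (2 + 10 + 30)·√7 = 42*√7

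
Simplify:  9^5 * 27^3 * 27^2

9^5 = 3^10; 27^3 = 3^9; 27^2 = 3^6
Combine exponents: 3^25

3^25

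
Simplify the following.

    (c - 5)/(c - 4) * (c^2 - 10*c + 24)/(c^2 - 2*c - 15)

Factor: c^2 - 10*c + 24 = (c - 6)*(c - 4);  c^2 - 2*c - 15 = (c - 5)*(c + 3)
Cancel the common factors (c - 4), (c - 5).

(c - 6)/(c + 3)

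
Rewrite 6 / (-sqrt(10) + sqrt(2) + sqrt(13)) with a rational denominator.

Group as (sqrt(2) + sqrt(13)) - sqrt(10); multiply by (sqrt(2) + sqrt(13)) + sqrt(10), then rationalise the remaining surd.

(-30*sqrt(10) - 6*sqrt(13) + 126*sqrt(2) + 24*sqrt(65))/79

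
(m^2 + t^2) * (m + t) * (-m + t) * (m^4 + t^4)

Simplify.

Telescope via difference of squares: (t+m)(t-m) = -m^2 + t^2, then repeat with the next factor.

-m^8 + t^8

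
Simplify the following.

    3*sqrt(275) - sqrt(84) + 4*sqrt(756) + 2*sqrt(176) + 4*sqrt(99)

22*sqrt(21) + 35*sqrt(11)

3*sqrt(275) = 15*sqrt(11); sqrt(84) = 2*sqrt(21); 4*sqrt(756) = 24*sqrt(21); 2*sqrt(176) = 8*sqrt(11); 4*sqrt(99) = 12*sqrt(11)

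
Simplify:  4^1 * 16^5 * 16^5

2^42

4^1 = 2^2; 16^5 = 2^20; 16^5 = 2^20
Combine exponents: 2^42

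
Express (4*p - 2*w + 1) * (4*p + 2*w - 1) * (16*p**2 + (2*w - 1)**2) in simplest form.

((4*p)+(2*w - 1))((4*p)-(2*w - 1)) = 16*p**2 - 4*w**2 + 4*w - 1; continue pairing.

256*p**4 - 16*w**4 + 32*w**3 - 24*w**2 + 8*w - 1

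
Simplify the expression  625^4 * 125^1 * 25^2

5^23

625^4 = 5^16; 125^1 = 5^3; 25^2 = 5^4
Combine exponents: 5^23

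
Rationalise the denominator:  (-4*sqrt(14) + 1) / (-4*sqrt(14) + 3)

(8*sqrt(14) + 221)/215

Multiply numerator and denominator by 3 + 4*sqrt(14).
Denominator becomes -215; numerator becomes -221 - 8*sqrt(14).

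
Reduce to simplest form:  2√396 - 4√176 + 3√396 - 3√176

2*√11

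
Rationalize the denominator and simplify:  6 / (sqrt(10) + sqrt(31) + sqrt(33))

Group as (sqrt(10) + sqrt(33)) + sqrt(31); multiply by (sqrt(10) + sqrt(33)) - sqrt(31), then rationalise the remaining surd.

(-sqrt(10230) + 4*sqrt(33) + 6*sqrt(31) + 27*sqrt(10))/98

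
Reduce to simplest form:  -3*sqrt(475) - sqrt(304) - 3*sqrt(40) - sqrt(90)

-19*sqrt(19) - 9*sqrt(10)

3*sqrt(475) = 15*sqrt(19); sqrt(304) = 4*sqrt(19); 3*sqrt(40) = 6*sqrt(10); sqrt(90) = 3*sqrt(10)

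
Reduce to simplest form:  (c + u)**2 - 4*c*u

After expansion: c**2 - 2*c*u + u**2 — a perfect-square trinomial.

(c - u)**2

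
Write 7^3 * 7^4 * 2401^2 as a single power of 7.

7^3 = 7^3; 7^4 = 7^4; 2401^2 = 7^8
Combine exponents: 7^15

7^15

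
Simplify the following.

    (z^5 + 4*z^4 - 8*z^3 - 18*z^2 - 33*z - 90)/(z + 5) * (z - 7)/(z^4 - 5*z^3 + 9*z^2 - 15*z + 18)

(z^2 - 5*z - 14)/(z - 2)

Factor: z^5 + 4*z^4 - 8*z^3 - 18*z^2 - 33*z - 90 = (z - 3)*(z^2 + 3)*(z + 2)*(z + 5);  z^4 - 5*z^3 + 9*z^2 - 15*z + 18 = (z^2 + 3)*(z - 3)*(z - 2)
Cancel the common factors (z^2 + 3), (z + 5), (z - 3).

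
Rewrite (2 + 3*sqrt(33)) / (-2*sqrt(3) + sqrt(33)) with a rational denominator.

Multiply numerator and denominator by 2*sqrt(3) + sqrt(33).
Denominator becomes 21; numerator becomes 4*sqrt(3) + 2*sqrt(33) + 18*sqrt(11) + 99.

(4*sqrt(3) + 2*sqrt(33) + 18*sqrt(11) + 99)/21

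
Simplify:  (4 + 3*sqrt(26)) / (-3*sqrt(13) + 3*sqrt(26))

Multiply numerator and denominator by 3*sqrt(13) + 3*sqrt(26).
Denominator becomes 117; numerator becomes 12*sqrt(13) + 12*sqrt(26) + 117*sqrt(2) + 234.

(4*sqrt(13) + 4*sqrt(26) + 39*sqrt(2) + 78)/39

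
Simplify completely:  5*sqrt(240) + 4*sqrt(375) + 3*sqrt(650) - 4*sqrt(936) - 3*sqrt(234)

5*sqrt(240) = 20*sqrt(15); 4*sqrt(375) = 20*sqrt(15); 3*sqrt(650) = 15*sqrt(26); 4*sqrt(936) = 24*sqrt(26); 3*sqrt(234) = 9*sqrt(26)

-18*sqrt(26) + 40*sqrt(15)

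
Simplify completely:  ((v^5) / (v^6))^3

Inside the bracket: (v^-1)
Raise to the power 3: (v^-3)

v^(-3)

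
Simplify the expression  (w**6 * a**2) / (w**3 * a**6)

Quotient: w**3 * (a**-4)

w**3/a**4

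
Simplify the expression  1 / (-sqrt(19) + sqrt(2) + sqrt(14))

Group as (sqrt(2) + sqrt(14)) - sqrt(19); multiply by (sqrt(2) + sqrt(14)) + sqrt(19), then rationalise the remaining surd.

(3*sqrt(19) + 7*sqrt(14) + 31*sqrt(2) + 4*sqrt(133))/103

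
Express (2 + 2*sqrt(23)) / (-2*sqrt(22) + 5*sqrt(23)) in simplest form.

Multiply numerator and denominator by 2*sqrt(22) + 5*sqrt(23).
Denominator becomes 487; numerator becomes 4*sqrt(22) + 10*sqrt(23) + 4*sqrt(506) + 230.

(4*sqrt(22) + 10*sqrt(23) + 4*sqrt(506) + 230)/487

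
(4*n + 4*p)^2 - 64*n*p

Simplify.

16*(n - p)^2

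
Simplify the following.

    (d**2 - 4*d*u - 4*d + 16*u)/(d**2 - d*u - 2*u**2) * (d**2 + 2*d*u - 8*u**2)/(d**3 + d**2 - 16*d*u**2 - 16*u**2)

Factor: d**2 - 4*d*u - 4*d + 16*u = (d - 4)*(d - 4*u);  d**2 - d*u - 2*u**2 = (d + u)*(d - 2*u);  d**2 + 2*d*u - 8*u**2 = (d - 2*u)*(d + 4*u);  d**3 + d**2 - 16*d*u**2 - 16*u**2 = (d - 4*u)*(d + 4*u)*(d + 1)
Cancel the common factors (d - 4*u), (d - 2*u), (d + 4*u).

(d - 4)/(d**2 + d*u + d + u)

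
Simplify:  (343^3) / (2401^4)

343^3 = 7^9; 2401^4 = 7^16
Combine exponents: 7^(-7)

7^(-7)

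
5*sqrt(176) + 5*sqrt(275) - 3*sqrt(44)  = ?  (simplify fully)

39*sqrt(11)

5*sqrt(176) = 20*sqrt(11); 5*sqrt(275) = 25*sqrt(11); 3*sqrt(44) = 6*sqrt(11)
Combine: (20 + 25 - 6)·sqrt(11) = 39*sqrt(11)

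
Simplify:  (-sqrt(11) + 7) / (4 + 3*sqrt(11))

(-61 + 25*sqrt(11))/83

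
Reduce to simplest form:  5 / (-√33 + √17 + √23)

Group as (√17 + √23) - √33; multiply by (√17 + √23) + √33, then rationalise the remaining surd.

(-7*√33 + 27*√23 + 39*√17 + 2*√12903)/303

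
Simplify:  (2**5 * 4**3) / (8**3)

2**2

2**5 = 2**5; 4**3 = 2**6; 8**3 = 2**9
Combine exponents: 2**2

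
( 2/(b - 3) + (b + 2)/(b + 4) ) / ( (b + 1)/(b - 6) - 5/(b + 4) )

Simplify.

Numerator: 2/(b - 3) + (b + 2)/(b + 4) = (b^2 + b + 2)/(b^2 + b - 12)
Denominator: (b + 1)/(b - 6) - 5/(b + 4) = (b^2 + 34)/(b^2 - 2*b - 24)
Divide: ((b^2 + b + 2)/(b^2 + b - 12)) · ((b^2 - 2*b - 24)/(b^2 + 34)) = (b^3 - 5*b^2 - 4*b - 12)/(b^3 - 3*b^2 + 34*b - 102)

(b^3 - 5*b^2 - 4*b - 12)/(b^3 - 3*b^2 + 34*b - 102)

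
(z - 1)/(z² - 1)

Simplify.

1/(z + 1)

Factor: z² - 1 = (z + 1)·(z - 1)
Cancel the common factor (z - 1).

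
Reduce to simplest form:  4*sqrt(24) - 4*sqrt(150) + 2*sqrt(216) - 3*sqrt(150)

-15*sqrt(6)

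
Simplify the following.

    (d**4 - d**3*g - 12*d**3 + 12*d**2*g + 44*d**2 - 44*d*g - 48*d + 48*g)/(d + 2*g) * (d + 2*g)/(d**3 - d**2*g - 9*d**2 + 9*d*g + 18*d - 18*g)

Factor: d**4 - d**3*g - 12*d**3 + 12*d**2*g + 44*d**2 - 44*d*g - 48*d + 48*g = (d - 2)*(d - g)*(d - 6)*(d - 4);  d**3 - d**2*g - 9*d**2 + 9*d*g + 18*d - 18*g = (d - 6)*(d - 3)*(d - g)
Cancel the common factors (d + 2*g), (d - g), (d - 6).

(d**2 - 6*d + 8)/(d - 3)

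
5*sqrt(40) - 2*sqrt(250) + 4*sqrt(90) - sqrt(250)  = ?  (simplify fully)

7*sqrt(10)

5*sqrt(40) = 10*sqrt(10); 2*sqrt(250) = 10*sqrt(10); 4*sqrt(90) = 12*sqrt(10); sqrt(250) = 5*sqrt(10)
Combine: (10 - 10 + 12 - 5)·sqrt(10) = 7*sqrt(10)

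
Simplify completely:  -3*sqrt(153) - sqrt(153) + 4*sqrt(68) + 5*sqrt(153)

3*sqrt(153) = 9*sqrt(17); sqrt(153) = 3*sqrt(17); 4*sqrt(68) = 8*sqrt(17); 5*sqrt(153) = 15*sqrt(17)
Combine: (-9 - 3 + 8 + 15)·sqrt(17) = 11*sqrt(17)

11*sqrt(17)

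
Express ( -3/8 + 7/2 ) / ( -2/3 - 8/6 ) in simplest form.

-25/16

Numerator: -3/8 + 7/2 = 25/8
Denominator: -2/3 - 8/6 = -2
Divide: (25/8) · (-1/2) = -25/16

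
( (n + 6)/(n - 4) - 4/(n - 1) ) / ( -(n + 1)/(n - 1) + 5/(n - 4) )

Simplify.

(-n**2 - n - 10)/(n**2 - 8*n + 1)

Numerator: (n + 6)/(n - 4) - 4/(n - 1) = (n**2 + n + 10)/(n**2 - 5*n + 4)
Denominator: -(n + 1)/(n - 1) + 5/(n - 4) = (-n**2 + 8*n - 1)/(n**2 - 5*n + 4)
Divide: ((n**2 + n + 10)/(n**2 - 5*n + 4)) · ((n**2 - 5*n + 4)/(-n**2 + 8*n - 1)) = (-n**2 - n - 10)/(n**2 - 8*n + 1)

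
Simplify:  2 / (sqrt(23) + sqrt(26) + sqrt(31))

Group as (sqrt(23) + sqrt(26)) + sqrt(31); multiply by (sqrt(23) + sqrt(26)) - sqrt(31), then rationalise the remaining surd.

(-sqrt(18538) + 9*sqrt(31) + 14*sqrt(26) + 17*sqrt(23))/517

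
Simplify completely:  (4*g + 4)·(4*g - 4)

Difference of squares with P = 4*g, Q = 4.

16*g² - 16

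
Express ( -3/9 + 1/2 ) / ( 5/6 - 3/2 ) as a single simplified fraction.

Numerator: -3/9 + 1/2 = 1/6
Denominator: 5/6 - 3/2 = -2/3
Divide: (1/6) · (-3/2) = -1/4

-1/4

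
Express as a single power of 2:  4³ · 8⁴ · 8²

4³ = 2^6; 8⁴ = 2^12; 8² = 2^6
Combine exponents: 2^24

2^24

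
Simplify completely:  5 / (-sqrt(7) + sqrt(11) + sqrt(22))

(-65*sqrt(7) - 10*sqrt(22) + 45*sqrt(11) + 55*sqrt(14))/146

Group as (sqrt(11) + sqrt(22)) - sqrt(7); multiply by (sqrt(11) + sqrt(22)) + sqrt(7), then rationalise the remaining surd.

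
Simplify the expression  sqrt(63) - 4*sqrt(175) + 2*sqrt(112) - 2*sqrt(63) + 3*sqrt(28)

-9*sqrt(7)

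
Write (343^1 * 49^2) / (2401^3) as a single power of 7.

343^1 = 7^3; 49^2 = 7^4; 2401^3 = 7^12
Combine exponents: 7^(-5)

7^(-5)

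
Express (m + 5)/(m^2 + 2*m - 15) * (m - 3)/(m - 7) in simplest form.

1/(m - 7)

Factor: m^2 + 2*m - 15 = (m + 5)*(m - 3)
Cancel the common factors (m - 3), (m + 5).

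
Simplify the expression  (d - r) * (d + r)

(d+r)(d-r) = d^2 - r^2.

d^2 - r^2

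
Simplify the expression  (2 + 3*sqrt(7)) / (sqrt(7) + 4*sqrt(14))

(-21 - 2*sqrt(7) + 8*sqrt(14) + 84*sqrt(2))/217

Multiply numerator and denominator by -4*sqrt(14) + sqrt(7).
Denominator becomes -217; numerator becomes -84*sqrt(2) - 8*sqrt(14) + 2*sqrt(7) + 21.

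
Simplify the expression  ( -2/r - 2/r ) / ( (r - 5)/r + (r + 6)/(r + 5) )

(-4*r - 20)/(2*r^2 + 6*r - 25)

Numerator: -2/r - 2/r = -4/r
Denominator: (r - 5)/r + (r + 6)/(r + 5) = (2*r^2 + 6*r - 25)/(r^2 + 5*r)
Divide: (-4/r) · ((r^2 + 5*r)/(2*r^2 + 6*r - 25)) = (-4*r - 20)/(2*r^2 + 6*r - 25)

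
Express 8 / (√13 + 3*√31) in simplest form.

(-4*√13 + 12*√31)/133

Multiply numerator and denominator by -3*√31 + √13.
Denominator becomes -266; numerator becomes -24*√31 + 8*√13.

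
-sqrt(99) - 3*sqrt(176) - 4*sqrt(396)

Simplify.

-39*sqrt(11)

sqrt(99) = 3*sqrt(11); 3*sqrt(176) = 12*sqrt(11); 4*sqrt(396) = 24*sqrt(11)
Combine: (-3 - 12 - 24)·sqrt(11) = -39*sqrt(11)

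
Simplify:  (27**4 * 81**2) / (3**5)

27**4 = 3**12; 81**2 = 3**8; 3**5 = 3**5
Combine exponents: 3**15

3**15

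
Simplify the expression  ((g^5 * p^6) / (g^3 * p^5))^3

g^6*p^3

Inside the bracket: g^2 * p^1
Raise to the power 3: g^6 * p^3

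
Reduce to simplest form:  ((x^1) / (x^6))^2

x^(-10)

Inside the bracket: (x^-5)
Raise to the power 2: (x^-10)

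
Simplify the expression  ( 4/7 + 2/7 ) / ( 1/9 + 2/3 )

54/49

Numerator: 4/7 + 2/7 = 6/7
Denominator: 1/9 + 2/3 = 7/9
Divide: (6/7) · (9/7) = 54/49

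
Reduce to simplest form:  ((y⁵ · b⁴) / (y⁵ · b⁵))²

b^(-2)

Inside the bracket: (b^-1)
Raise to the power 2: (b^-2)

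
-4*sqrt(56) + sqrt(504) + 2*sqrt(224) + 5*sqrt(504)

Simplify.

36*sqrt(14)

4*sqrt(56) = 8*sqrt(14); sqrt(504) = 6*sqrt(14); 2*sqrt(224) = 8*sqrt(14); 5*sqrt(504) = 30*sqrt(14)
Combine: (-8 + 6 + 8 + 30)·sqrt(14) = 36*sqrt(14)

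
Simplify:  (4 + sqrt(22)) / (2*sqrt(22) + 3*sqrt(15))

(-44 - 8*sqrt(22) + 12*sqrt(15) + 3*sqrt(330))/47

Multiply numerator and denominator by -3*sqrt(15) + 2*sqrt(22).
Denominator becomes -47; numerator becomes -3*sqrt(330) - 12*sqrt(15) + 8*sqrt(22) + 44.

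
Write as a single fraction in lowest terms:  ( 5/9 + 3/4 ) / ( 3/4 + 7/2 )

Numerator: 5/9 + 3/4 = 47/36
Denominator: 3/4 + 7/2 = 17/4
Divide: (47/36) · (4/17) = 47/153

47/153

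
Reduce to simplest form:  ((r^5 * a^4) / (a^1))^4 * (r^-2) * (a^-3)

Inside the bracket: r^5 * a^3
Raise to the power 4: r^20 * a^12
Multiply by (r^-2) * (a^-3): add exponents.

a^9*r^18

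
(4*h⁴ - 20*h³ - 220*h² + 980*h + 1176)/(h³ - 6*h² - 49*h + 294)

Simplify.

4*h + 4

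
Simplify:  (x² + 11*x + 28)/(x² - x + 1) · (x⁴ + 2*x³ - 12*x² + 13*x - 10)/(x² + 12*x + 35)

Factor: x² + 11*x + 28 = (x + 7)·(x + 4);  x⁴ + 2*x³ - 12*x² + 13*x - 10 = (x² - x + 1)·(x + 5)·(x - 2);  x² + 12*x + 35 = (x + 5)·(x + 7)
Cancel the common factors (x² - x + 1), (x + 7), (x + 5).

x² + 2*x - 8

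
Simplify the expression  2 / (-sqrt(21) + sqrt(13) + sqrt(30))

(-11*sqrt(21) + 2*sqrt(30) + 19*sqrt(13) + 3*sqrt(910))/269

Group as (sqrt(13) + sqrt(30)) - sqrt(21); multiply by (sqrt(13) + sqrt(30)) + sqrt(21), then rationalise the remaining surd.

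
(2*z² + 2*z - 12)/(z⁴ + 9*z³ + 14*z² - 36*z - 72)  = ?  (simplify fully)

2/(z² + 8*z + 12)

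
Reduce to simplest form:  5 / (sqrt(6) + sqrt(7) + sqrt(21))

(-105*sqrt(2) - 20*sqrt(21) + 50*sqrt(7) + 55*sqrt(6))/52

Group as (sqrt(6) + sqrt(21)) + sqrt(7); multiply by (sqrt(6) + sqrt(21)) - sqrt(7), then rationalise the remaining surd.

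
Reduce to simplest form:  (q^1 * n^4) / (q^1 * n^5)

1/n

Quotient: (n^-1)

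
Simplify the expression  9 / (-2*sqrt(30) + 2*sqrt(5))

(-9*sqrt(30) - 9*sqrt(5))/50

Multiply numerator and denominator by 2*sqrt(5) + 2*sqrt(30).
Denominator becomes -100; numerator becomes 18*sqrt(5) + 18*sqrt(30).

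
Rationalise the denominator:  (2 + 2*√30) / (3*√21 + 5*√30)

(-18*√70 - 6*√21 + 10*√30 + 300)/561

Multiply numerator and denominator by -3*√21 + 5*√30.
Denominator becomes 561; numerator becomes -18*√70 - 6*√21 + 10*√30 + 300.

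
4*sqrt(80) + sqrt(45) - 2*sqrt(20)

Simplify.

4*sqrt(80) = 16*sqrt(5); sqrt(45) = 3*sqrt(5); 2*sqrt(20) = 4*sqrt(5)
Combine: (16 + 3 - 4)·sqrt(5) = 15*sqrt(5)

15*sqrt(5)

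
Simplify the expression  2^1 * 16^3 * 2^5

2^1 = 2^1; 16^3 = 2^12; 2^5 = 2^5
Combine exponents: 2^18

2^18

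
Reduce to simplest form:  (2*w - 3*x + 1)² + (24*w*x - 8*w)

After expansion: 4*w² + 12*w*x - 4*w + 9*x² - 6*x + 1 — a perfect-square trinomial.

(2*w + 3*x - 1)²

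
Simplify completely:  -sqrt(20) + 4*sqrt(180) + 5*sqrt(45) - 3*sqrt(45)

sqrt(20) = 2*sqrt(5); 4*sqrt(180) = 24*sqrt(5); 5*sqrt(45) = 15*sqrt(5); 3*sqrt(45) = 9*sqrt(5)
Combine: (-2 + 24 + 15 - 9)·sqrt(5) = 28*sqrt(5)

28*sqrt(5)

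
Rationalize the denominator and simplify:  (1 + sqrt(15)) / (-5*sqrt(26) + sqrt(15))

(-5*sqrt(390) - 5*sqrt(26) - 15 - sqrt(15))/635

Multiply numerator and denominator by sqrt(15) + 5*sqrt(26).
Denominator becomes -635; numerator becomes sqrt(15) + 15 + 5*sqrt(26) + 5*sqrt(390).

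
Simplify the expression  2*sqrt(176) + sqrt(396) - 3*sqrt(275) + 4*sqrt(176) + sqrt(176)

2*sqrt(176) = 8*sqrt(11); sqrt(396) = 6*sqrt(11); 3*sqrt(275) = 15*sqrt(11); 4*sqrt(176) = 16*sqrt(11); sqrt(176) = 4*sqrt(11)
Combine: (8 + 6 - 15 + 16 + 4)·sqrt(11) = 19*sqrt(11)

19*sqrt(11)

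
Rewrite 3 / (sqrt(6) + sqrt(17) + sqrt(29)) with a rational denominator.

Group as (sqrt(6) + sqrt(17)) + sqrt(29); multiply by (sqrt(6) + sqrt(17)) - sqrt(29), then rationalise the remaining surd.

(-sqrt(2958) - 3*sqrt(29) + 9*sqrt(17) + 20*sqrt(6))/62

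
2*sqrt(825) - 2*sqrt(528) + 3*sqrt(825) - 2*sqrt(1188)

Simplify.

2*sqrt(825) = 10*sqrt(33); 2*sqrt(528) = 8*sqrt(33); 3*sqrt(825) = 15*sqrt(33); 2*sqrt(1188) = 12*sqrt(33)
Combine: (10 - 8 + 15 - 12)·sqrt(33) = 5*sqrt(33)

5*sqrt(33)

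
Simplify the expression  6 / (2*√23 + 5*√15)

Multiply numerator and denominator by -5*√15 + 2*√23.
Denominator becomes -283; numerator becomes -30*√15 + 12*√23.

(-12*√23 + 30*√15)/283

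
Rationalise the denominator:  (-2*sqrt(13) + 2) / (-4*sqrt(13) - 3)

(-14*sqrt(13) + 110)/199

Multiply numerator and denominator by -3 + 4*sqrt(13).
Denominator becomes -199; numerator becomes -110 + 14*sqrt(13).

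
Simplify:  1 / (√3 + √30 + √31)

Group as (√3 + √30) + √31; multiply by (√3 + √30) - √31, then rationalise the remaining surd.

(-3*√310 + √31 + 2*√30 + 29*√3)/178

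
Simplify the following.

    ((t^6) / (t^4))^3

t^6

Inside the bracket: t^2
Raise to the power 3: t^6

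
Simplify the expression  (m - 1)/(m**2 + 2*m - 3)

Factor: m**2 + 2*m - 3 = (m + 3)*(m - 1)
Cancel the common factor (m - 1).

1/(m + 3)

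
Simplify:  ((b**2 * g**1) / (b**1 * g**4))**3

b**3/g**9

Inside the bracket: b**1 * (g**-3)
Raise to the power 3: b**3 * (g**-9)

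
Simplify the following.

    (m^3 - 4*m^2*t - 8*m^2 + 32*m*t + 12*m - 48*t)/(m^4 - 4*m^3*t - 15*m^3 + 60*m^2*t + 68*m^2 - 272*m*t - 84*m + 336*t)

1/(m - 7)

Factor: m^3 - 4*m^2*t - 8*m^2 + 32*m*t + 12*m - 48*t = (m - 2)*(m - 6)*(m - 4*t);  m^4 - 4*m^3*t - 15*m^3 + 60*m^2*t + 68*m^2 - 272*m*t - 84*m + 336*t = (m - 7)*(m - 6)*(m - 4*t)*(m - 2)
Cancel the common factors (m - 6), (m - 2), (m - 4*t).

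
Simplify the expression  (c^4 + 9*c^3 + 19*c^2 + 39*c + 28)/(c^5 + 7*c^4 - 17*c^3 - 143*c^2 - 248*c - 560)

Factor: c^4 + 9*c^3 + 19*c^2 + 39*c + 28 = (c + 7)*(c + 1)*(c^2 + c + 4);  c^5 + 7*c^4 - 17*c^3 - 143*c^2 - 248*c - 560 = (c - 5)*(c^2 + c + 4)*(c + 7)*(c + 4)
Cancel the common factors (c^2 + c + 4), (c + 7).

(c + 1)/(c^2 - c - 20)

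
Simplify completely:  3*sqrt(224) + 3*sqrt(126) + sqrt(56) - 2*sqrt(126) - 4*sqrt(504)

-7*sqrt(14)

3*sqrt(224) = 12*sqrt(14); 3*sqrt(126) = 9*sqrt(14); sqrt(56) = 2*sqrt(14); 2*sqrt(126) = 6*sqrt(14); 4*sqrt(504) = 24*sqrt(14)
Combine: (12 + 9 + 2 - 6 - 24)·sqrt(14) = -7*sqrt(14)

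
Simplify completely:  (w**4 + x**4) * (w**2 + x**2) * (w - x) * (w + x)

w**8 - x**8

Pair the conjugate factors: (w+x)(w-x) = w**2 - x**2, then repeat with the next factor.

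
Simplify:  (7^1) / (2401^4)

7^1 = 7^1; 2401^4 = 7^16
Combine exponents: 7^(-15)

7^(-15)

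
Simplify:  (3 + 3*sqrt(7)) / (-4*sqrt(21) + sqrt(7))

Multiply numerator and denominator by sqrt(7) + 4*sqrt(21).
Denominator becomes -329; numerator becomes 3*sqrt(7) + 21 + 12*sqrt(21) + 84*sqrt(3).

(-84*sqrt(3) - 12*sqrt(21) - 21 - 3*sqrt(7))/329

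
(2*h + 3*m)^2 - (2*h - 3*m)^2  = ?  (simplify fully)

24*h*m

Write as f((2*h),(3*m)) - f((2*h),-(3*m)) and expand.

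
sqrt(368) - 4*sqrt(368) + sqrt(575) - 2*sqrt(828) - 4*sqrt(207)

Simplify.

-31*sqrt(23)

sqrt(368) = 4*sqrt(23); 4*sqrt(368) = 16*sqrt(23); sqrt(575) = 5*sqrt(23); 2*sqrt(828) = 12*sqrt(23); 4*sqrt(207) = 12*sqrt(23)
Combine: (4 - 16 + 5 - 12 - 12)·sqrt(23) = -31*sqrt(23)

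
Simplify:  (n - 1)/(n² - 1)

1/(n + 1)

Factor: n² - 1 = (n + 1)·(n - 1)
Cancel the common factor (n - 1).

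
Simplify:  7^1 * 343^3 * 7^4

7^1 = 7^1; 343^3 = 7^9; 7^4 = 7^4
Combine exponents: 7^14

7^14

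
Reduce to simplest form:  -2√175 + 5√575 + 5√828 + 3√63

2√175 = 10*√7; 5√575 = 25*√23; 5√828 = 30*√23; 3√63 = 9*√7

-√7 + 55*√23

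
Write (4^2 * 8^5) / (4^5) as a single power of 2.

2^9

4^2 = 2^4; 8^5 = 2^15; 4^5 = 2^10
Combine exponents: 2^9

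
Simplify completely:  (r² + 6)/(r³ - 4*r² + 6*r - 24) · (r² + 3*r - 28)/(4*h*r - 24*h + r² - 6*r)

Factor: r³ - 4*r² + 6*r - 24 = (r - 4)·(r² + 6);  r² + 3*r - 28 = (r - 4)·(r + 7);  4*h*r - 24*h + r² - 6*r = (4*h + r)·(r - 6)
Cancel the common factors (r² + 6), (r - 4).

(r + 7)/(4*h*r - 24*h + r² - 6*r)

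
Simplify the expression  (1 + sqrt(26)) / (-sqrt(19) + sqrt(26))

(sqrt(19) + sqrt(26) + sqrt(494) + 26)/7

Multiply numerator and denominator by sqrt(19) + sqrt(26).
Denominator becomes 7; numerator becomes sqrt(19) + sqrt(26) + sqrt(494) + 26.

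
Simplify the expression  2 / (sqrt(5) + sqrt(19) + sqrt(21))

Group as (sqrt(19) + sqrt(21)) + sqrt(5); multiply by (sqrt(19) + sqrt(21)) - sqrt(5), then rationalise the remaining surd.

(-4*sqrt(1995) + 6*sqrt(21) + 14*sqrt(19) + 70*sqrt(5))/371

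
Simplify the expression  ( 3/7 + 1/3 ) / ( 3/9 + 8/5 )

Numerator: 3/7 + 1/3 = 16/21
Denominator: 3/9 + 8/5 = 29/15
Divide: (16/21) · (15/29) = 80/203

80/203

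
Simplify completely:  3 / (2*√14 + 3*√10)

(-6*√14 + 9*√10)/34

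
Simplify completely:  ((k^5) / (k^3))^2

k^4

Inside the bracket: k^2
Raise to the power 2: k^4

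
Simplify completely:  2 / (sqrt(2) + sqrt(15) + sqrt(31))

Group as (sqrt(2) + sqrt(31)) + sqrt(15); multiply by (sqrt(2) + sqrt(31)) - sqrt(15), then rationalise the remaining surd.

(-9*sqrt(15) - 22*sqrt(2) + sqrt(930) + 7*sqrt(31))/19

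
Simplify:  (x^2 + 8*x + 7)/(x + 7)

Factor: x^2 + 8*x + 7 = (x + 7)*(x + 1)
Cancel the common factor (x + 7).

x + 1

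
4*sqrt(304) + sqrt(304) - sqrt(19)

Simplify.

4*sqrt(304) = 16*sqrt(19); sqrt(304) = 4*sqrt(19); sqrt(19) = sqrt(19)
Combine: (16 + 4 - 1)·sqrt(19) = 19*sqrt(19)

19*sqrt(19)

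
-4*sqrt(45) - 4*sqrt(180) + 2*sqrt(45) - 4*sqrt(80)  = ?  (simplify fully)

4*sqrt(45) = 12*sqrt(5); 4*sqrt(180) = 24*sqrt(5); 2*sqrt(45) = 6*sqrt(5); 4*sqrt(80) = 16*sqrt(5)
Combine: (-12 - 24 + 6 - 16)·sqrt(5) = -46*sqrt(5)

-46*sqrt(5)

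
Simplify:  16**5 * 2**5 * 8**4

2**37

16**5 = 2**20; 2**5 = 2**5; 8**4 = 2**12
Combine exponents: 2**37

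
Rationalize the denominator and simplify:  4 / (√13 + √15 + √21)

(-24*√455 + 28*√21 + 76*√15 + 92*√13)/731

Group as (√13 + √15) + √21; multiply by (√13 + √15) - √21, then rationalise the remaining surd.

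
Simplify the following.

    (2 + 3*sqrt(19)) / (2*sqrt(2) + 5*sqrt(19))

(-6*sqrt(38) - 4*sqrt(2) + 10*sqrt(19) + 285)/467

Multiply numerator and denominator by -2*sqrt(2) + 5*sqrt(19).
Denominator becomes 467; numerator becomes -6*sqrt(38) - 4*sqrt(2) + 10*sqrt(19) + 285.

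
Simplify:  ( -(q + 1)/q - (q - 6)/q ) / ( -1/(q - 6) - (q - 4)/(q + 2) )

Numerator: -(q + 1)/q - (q - 6)/q = (-2*q + 5)/q
Denominator: -1/(q - 6) - (q - 4)/(q + 2) = (-q^2 + 9*q - 26)/(q^2 - 4*q - 12)
Divide: ((-2*q + 5)/q) · ((q^2 - 4*q - 12)/(-q^2 + 9*q - 26)) = (2*q^3 - 13*q^2 - 4*q + 60)/(q^3 - 9*q^2 + 26*q)

(2*q^3 - 13*q^2 - 4*q + 60)/(q^3 - 9*q^2 + 26*q)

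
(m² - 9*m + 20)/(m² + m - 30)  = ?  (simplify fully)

Factor: m² - 9*m + 20 = (m - 4)·(m - 5);  m² + m - 30 = (m - 5)·(m + 6)
Cancel the common factor (m - 5).

(m - 4)/(m + 6)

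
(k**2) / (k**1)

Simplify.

Quotient: k**1

k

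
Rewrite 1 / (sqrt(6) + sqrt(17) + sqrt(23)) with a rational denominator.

Group as (sqrt(6) + sqrt(23)) + sqrt(17); multiply by (sqrt(6) + sqrt(23)) - sqrt(17), then rationalise the remaining surd.

(-sqrt(2346) + 6*sqrt(17) + 17*sqrt(6))/204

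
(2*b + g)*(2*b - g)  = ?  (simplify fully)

Difference of squares with P = 2*b, Q = g.

4*b**2 - g**2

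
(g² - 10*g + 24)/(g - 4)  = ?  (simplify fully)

Factor: g² - 10*g + 24 = (g - 4)·(g - 6)
Cancel the common factor (g - 4).

g - 6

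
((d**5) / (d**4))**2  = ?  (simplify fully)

Inside the bracket: d**1
Raise to the power 2: d**2

d**2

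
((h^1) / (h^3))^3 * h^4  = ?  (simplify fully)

Inside the bracket: (h^-2)
Raise to the power 3: (h^-6)
Multiply by h^4: add exponents.

h^(-2)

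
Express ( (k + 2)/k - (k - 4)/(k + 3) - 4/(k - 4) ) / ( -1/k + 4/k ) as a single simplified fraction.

(5*k^2 - 42*k - 24)/(3*k^2 - 3*k - 36)

Numerator: (k + 2)/k - (k - 4)/(k + 3) - 4/(k - 4) = (5*k^2 - 42*k - 24)/(k^3 - k^2 - 12*k)
Denominator: -1/k + 4/k = 3/k
Divide: ((5*k^2 - 42*k - 24)/(k^3 - k^2 - 12*k)) · (k/3) = (5*k^2 - 42*k - 24)/(3*k^2 - 3*k - 36)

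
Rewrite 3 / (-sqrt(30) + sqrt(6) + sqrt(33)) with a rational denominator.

Group as (sqrt(6) + sqrt(33)) - sqrt(30); multiply by (sqrt(6) + sqrt(33)) + sqrt(30), then rationalise the remaining surd.

(-3*sqrt(30) + sqrt(33) + 19*sqrt(6) + 4*sqrt(165))/79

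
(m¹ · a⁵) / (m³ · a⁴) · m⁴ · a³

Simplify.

Quotient: (m^-2) · a¹
Multiply by m⁴ · a³: add exponents.

a⁴*m²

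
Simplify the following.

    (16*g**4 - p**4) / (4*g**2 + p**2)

Factor (2*g)**4 - p**4 and cancel (4*g**2 + p**2).

4*g**2 - p**2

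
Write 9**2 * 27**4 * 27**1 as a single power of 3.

3**19

9**2 = 3**4; 27**4 = 3**12; 27**1 = 3**3
Combine exponents: 3**19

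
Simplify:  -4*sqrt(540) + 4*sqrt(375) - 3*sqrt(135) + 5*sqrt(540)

17*sqrt(15)

4*sqrt(540) = 24*sqrt(15); 4*sqrt(375) = 20*sqrt(15); 3*sqrt(135) = 9*sqrt(15); 5*sqrt(540) = 30*sqrt(15)
Combine: (-24 + 20 - 9 + 30)·sqrt(15) = 17*sqrt(15)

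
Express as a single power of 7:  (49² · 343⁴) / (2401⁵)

49² = 7^4; 343⁴ = 7^12; 2401⁵ = 7^20
Combine exponents: 7^(-4)

7^(-4)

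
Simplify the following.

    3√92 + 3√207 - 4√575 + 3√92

√23

3√92 = 6*√23; 3√207 = 9*√23; 4√575 = 20*√23; 3√92 = 6*√23
Combine: (6 + 9 - 20 + 6)·√23 = √23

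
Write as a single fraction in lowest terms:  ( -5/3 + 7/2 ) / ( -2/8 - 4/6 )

Numerator: -5/3 + 7/2 = 11/6
Denominator: -2/8 - 4/6 = -11/12
Divide: (11/6) · (-12/11) = -2

-2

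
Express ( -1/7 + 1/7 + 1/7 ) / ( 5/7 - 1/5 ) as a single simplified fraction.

5/18

Numerator: -1/7 + 1/7 + 1/7 = 1/7
Denominator: 5/7 - 1/5 = 18/35
Divide: (1/7) · (35/18) = 5/18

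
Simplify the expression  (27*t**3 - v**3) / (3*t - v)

9*t**2 + 3*t*v + v**2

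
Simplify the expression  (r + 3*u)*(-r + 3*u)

-r^2 + 9*u^2

Difference of squares with P = 3*u, Q = r.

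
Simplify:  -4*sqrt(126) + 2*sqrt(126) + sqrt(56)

-4*sqrt(14)

4*sqrt(126) = 12*sqrt(14); 2*sqrt(126) = 6*sqrt(14); sqrt(56) = 2*sqrt(14)
Combine: (-12 + 6 + 2)·sqrt(14) = -4*sqrt(14)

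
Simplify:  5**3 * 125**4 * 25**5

5**25

5**3 = 5**3; 125**4 = 5**12; 25**5 = 5**10
Combine exponents: 5**25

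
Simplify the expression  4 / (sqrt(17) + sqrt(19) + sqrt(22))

(-sqrt(7106) + 7*sqrt(22) + 10*sqrt(19) + 12*sqrt(17))/137

Group as (sqrt(17) + sqrt(19)) + sqrt(22); multiply by (sqrt(17) + sqrt(19)) - sqrt(22), then rationalise the remaining surd.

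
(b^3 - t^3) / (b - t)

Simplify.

b^2 + b*t + t^2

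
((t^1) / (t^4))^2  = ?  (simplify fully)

t^(-6)

Inside the bracket: (t^-3)
Raise to the power 2: (t^-6)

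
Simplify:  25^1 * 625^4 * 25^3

25^1 = 5^2; 625^4 = 5^16; 25^3 = 5^6
Combine exponents: 5^24

5^24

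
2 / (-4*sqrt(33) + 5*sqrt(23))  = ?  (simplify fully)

Multiply numerator and denominator by 4*sqrt(33) + 5*sqrt(23).
Denominator becomes 47; numerator becomes 8*sqrt(33) + 10*sqrt(23).

(8*sqrt(33) + 10*sqrt(23))/47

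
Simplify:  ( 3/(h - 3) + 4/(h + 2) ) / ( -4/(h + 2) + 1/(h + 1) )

(-7*h² - h + 6)/(3*h² - 7*h - 6)

Numerator: 3/(h - 3) + 4/(h + 2) = (7*h - 6)/(h² - h - 6)
Denominator: -4/(h + 2) + 1/(h + 1) = (-3*h - 2)/(h² + 3*h + 2)
Divide: ((7*h - 6)/(h² - h - 6)) · ((h² + 3*h + 2)/(-3*h - 2)) = (-7*h² - h + 6)/(3*h² - 7*h - 6)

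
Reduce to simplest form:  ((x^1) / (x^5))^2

x^(-8)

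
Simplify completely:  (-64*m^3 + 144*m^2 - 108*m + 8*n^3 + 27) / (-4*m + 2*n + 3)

16*m^2 + 8*m*n - 24*m + 4*n^2 - 6*n + 9

Factor as (a-b)(a^2+ab+b^2) with a=(2*n), b=(4*m - 3).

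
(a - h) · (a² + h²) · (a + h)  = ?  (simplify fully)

Telescope via difference of squares: (a+h)(a-h) = a² - h², then repeat with the next factor.

a⁴ - h⁴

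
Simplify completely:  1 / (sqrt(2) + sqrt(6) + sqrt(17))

Group as (sqrt(2) + sqrt(17)) + sqrt(6); multiply by (sqrt(2) + sqrt(17)) - sqrt(6), then rationalise the remaining surd.

(-13*sqrt(6) - 21*sqrt(2) + 4*sqrt(51) + 9*sqrt(17))/33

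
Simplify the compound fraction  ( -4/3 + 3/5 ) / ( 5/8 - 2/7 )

-616/285

Numerator: -4/3 + 3/5 = -11/15
Denominator: 5/8 - 2/7 = 19/56
Divide: (-11/15) · (56/19) = -616/285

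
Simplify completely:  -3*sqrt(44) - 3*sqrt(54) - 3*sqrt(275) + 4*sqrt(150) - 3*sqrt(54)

-21*sqrt(11) + 2*sqrt(6)

3*sqrt(44) = 6*sqrt(11); 3*sqrt(54) = 9*sqrt(6); 3*sqrt(275) = 15*sqrt(11); 4*sqrt(150) = 20*sqrt(6); 3*sqrt(54) = 9*sqrt(6)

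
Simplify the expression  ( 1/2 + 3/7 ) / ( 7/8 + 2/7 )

Numerator: 1/2 + 3/7 = 13/14
Denominator: 7/8 + 2/7 = 65/56
Divide: (13/14) · (56/65) = 4/5

4/5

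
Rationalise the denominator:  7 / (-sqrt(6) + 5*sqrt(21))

Multiply numerator and denominator by sqrt(6) + 5*sqrt(21).
Denominator becomes 519; numerator becomes 7*sqrt(6) + 35*sqrt(21).

(7*sqrt(6) + 35*sqrt(21))/519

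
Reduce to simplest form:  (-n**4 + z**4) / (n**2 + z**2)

Difference of fourth powers: factor out (n**2 + z**2).

-n**2 + z**2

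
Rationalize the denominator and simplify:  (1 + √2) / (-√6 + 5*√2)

(√6 + 2*√3 + 5*√2 + 10)/44

Multiply numerator and denominator by √6 + 5*√2.
Denominator becomes 44; numerator becomes √6 + 2*√3 + 5*√2 + 10.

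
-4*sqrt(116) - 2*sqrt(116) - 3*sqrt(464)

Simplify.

4*sqrt(116) = 8*sqrt(29); 2*sqrt(116) = 4*sqrt(29); 3*sqrt(464) = 12*sqrt(29)
Combine: (-8 - 4 - 12)·sqrt(29) = -24*sqrt(29)

-24*sqrt(29)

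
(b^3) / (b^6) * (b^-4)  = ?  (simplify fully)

b^(-7)

Quotient: (b^-3)
Multiply by (b^-4): add exponents.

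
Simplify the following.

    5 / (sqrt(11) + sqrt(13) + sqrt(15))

Group as (sqrt(13) + sqrt(15)) + sqrt(11); multiply by (sqrt(13) + sqrt(15)) - sqrt(11), then rationalise the remaining surd.

(-10*sqrt(2145) + 45*sqrt(15) + 65*sqrt(13) + 85*sqrt(11))/491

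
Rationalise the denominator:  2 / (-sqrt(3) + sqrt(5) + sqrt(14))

Group as (sqrt(5) + sqrt(14)) - sqrt(3); multiply by (sqrt(5) + sqrt(14)) + sqrt(3), then rationalise the remaining surd.

(-8*sqrt(3) - 3*sqrt(14) + 6*sqrt(5) + sqrt(210))/6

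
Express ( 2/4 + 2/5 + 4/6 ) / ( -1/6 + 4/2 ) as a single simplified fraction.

Numerator: 2/4 + 2/5 + 4/6 = 47/30
Denominator: -1/6 + 4/2 = 11/6
Divide: (47/30) · (6/11) = 47/55

47/55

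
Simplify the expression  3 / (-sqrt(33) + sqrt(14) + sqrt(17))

(sqrt(33) + 15*sqrt(17) + 18*sqrt(14) + sqrt(7854))/158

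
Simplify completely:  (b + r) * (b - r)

b^2 - r^2

(b+r)(b-r) = b^2 - r^2.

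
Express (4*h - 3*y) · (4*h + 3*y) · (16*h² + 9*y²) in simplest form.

256*h⁴ - 81*y⁴

Telescope via difference of squares: ((4*h)+(3*y))((4*h)-(3*y)) = 16*h² - 9*y², then repeat with the next factor.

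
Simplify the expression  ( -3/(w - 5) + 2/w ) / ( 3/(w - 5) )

(-w - 10)/(3*w)

Numerator: -3/(w - 5) + 2/w = (-w - 10)/(w^2 - 5*w)
Denominator: 3/(w - 5) = 3/(w - 5)
Divide: ((-w - 10)/(w^2 - 5*w)) · (w/3 - 5/3) = (-w - 10)/(3*w)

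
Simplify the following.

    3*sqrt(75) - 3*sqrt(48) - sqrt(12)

3*sqrt(75) = 15*sqrt(3); 3*sqrt(48) = 12*sqrt(3); sqrt(12) = 2*sqrt(3)
Combine: (15 - 12 - 2)·sqrt(3) = sqrt(3)

sqrt(3)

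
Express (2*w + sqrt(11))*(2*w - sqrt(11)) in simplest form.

(2*w)^2 - (sqrt(11))^2 = 4*w^2 - 11.

4*w^2 - 11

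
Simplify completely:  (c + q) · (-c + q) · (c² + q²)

(q+c)(q-c) = -c² + q²; continue pairing.

-c⁴ + q⁴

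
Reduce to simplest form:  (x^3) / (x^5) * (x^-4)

Quotient: (x^-2)
Multiply by (x^-4): add exponents.

x^(-6)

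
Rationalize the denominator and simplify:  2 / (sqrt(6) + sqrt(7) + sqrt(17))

(-sqrt(714) - 2*sqrt(17) + 8*sqrt(7) + 9*sqrt(6))/38

Group as (sqrt(6) + sqrt(17)) + sqrt(7); multiply by (sqrt(6) + sqrt(17)) - sqrt(7), then rationalise the remaining surd.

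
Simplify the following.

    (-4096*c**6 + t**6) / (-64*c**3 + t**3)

Difference of sixth powers: factor out (-64*c**3 + t**3).

64*c**3 + t**3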